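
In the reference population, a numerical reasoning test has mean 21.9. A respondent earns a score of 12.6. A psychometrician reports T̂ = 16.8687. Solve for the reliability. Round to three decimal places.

T̂ = ρX + (1 − ρ)μ  ⇒  T̂ − μ = ρ(X − μ)
ρ = (T̂ − μ)/(X − μ) = (16.8687 − 21.9) / (12.6 − 21.9) = -5.0313 / -9.3 = 0.54100

0.541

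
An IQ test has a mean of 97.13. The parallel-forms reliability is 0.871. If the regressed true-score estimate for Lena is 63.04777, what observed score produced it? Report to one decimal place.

T̂ = ρX + (1 − ρ)μ  ⇒  X = (T̂ − (1 − ρ)μ) / ρ
X = (63.04777 − 0.129 × 97.13) / 0.871 = (63.04777 − 12.52977) / 0.871 = 50.51800 / 0.871 = 58.000

58.0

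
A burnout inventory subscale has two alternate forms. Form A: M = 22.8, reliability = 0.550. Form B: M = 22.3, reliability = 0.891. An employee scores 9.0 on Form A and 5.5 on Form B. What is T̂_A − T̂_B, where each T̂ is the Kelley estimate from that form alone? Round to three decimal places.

T̂_A = 0.550(9.0) + 0.450(22.8) = 15.21000
T̂_B = 0.891(5.5) + 0.109(22.3) = 7.33120
T̂_A − T̂_B = 7.87880

7.879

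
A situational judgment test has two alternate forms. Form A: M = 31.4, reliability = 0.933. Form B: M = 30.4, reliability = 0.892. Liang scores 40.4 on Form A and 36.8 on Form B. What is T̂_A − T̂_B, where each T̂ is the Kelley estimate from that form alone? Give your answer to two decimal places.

T̂_A = 0.933(40.4) + 0.067(31.4) = 39.7970
T̂_B = 0.892(36.8) + 0.108(30.4) = 36.1088
T̂_A − T̂_B = 3.6882

3.69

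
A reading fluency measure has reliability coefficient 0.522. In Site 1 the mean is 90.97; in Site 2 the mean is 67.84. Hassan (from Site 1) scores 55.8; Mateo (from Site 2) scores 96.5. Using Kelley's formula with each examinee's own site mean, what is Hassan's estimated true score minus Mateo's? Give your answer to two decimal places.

T̂_Hassan = 0.522(55.8) + 0.478(90.97) = 72.6113
T̂_Mateo = 0.522(96.5) + 0.478(67.84) = 82.8005
Difference = 72.6113 − 82.8005 = -10.1893

-10.19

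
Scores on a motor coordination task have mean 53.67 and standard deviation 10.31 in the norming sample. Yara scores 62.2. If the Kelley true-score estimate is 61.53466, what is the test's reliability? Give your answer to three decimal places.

T̂ = ρX + (1 − ρ)μ  ⇒  T̂ − μ = ρ(X − μ)
ρ = (T̂ − μ)/(X − μ) = (61.53466 − 53.67) / (62.2 − 53.67) = 7.86466 / 8.53 = 0.92200

0.922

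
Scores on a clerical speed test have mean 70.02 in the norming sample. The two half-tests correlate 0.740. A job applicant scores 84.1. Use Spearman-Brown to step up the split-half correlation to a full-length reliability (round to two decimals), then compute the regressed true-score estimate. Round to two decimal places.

Spearman-Brown: ρ = 2r/(1 + r) = 2(0.740)/(1 + 0.740) = 1.4800/1.740 = 0.8506 → 0.85
Kelley's formula gives T̂ = 0.85·84.1 + 0.15·70.02 = 71.485 + 10.5030 = 81.988.

81.99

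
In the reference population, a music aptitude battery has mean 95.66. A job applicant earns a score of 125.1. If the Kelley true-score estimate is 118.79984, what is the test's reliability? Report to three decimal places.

0.786

T̂ = ρX + (1 − ρ)μ  ⇒  T̂ − μ = ρ(X − μ)
ρ = (T̂ − μ)/(X − μ) = (118.79984 − 95.66) / (125.1 − 95.66) = 23.13984 / 29.44 = 0.78600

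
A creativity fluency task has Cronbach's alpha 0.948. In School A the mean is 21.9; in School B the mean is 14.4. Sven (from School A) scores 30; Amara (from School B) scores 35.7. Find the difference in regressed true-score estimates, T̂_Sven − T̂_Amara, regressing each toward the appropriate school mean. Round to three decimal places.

-5.014

T̂_Sven = 0.948(30) + 0.052(21.9) = 29.57880
T̂_Amara = 0.948(35.7) + 0.052(14.4) = 34.59240
Difference = 29.57880 − 34.59240 = -5.01360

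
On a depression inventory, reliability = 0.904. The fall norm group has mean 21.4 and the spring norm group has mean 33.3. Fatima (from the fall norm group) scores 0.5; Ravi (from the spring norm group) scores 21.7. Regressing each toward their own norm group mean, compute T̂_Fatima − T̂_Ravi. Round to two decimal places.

-20.31

T̂_Fatima = 0.904(0.5) + 0.096(21.4) = 2.5064
T̂_Ravi = 0.904(21.7) + 0.096(33.3) = 22.8136
Difference = 2.5064 − 22.8136 = -20.3072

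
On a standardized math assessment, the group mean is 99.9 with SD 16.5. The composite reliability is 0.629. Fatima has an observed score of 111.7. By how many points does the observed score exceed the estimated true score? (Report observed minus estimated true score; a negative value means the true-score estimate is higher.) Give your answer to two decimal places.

4.38

T̂ = ρX + (1 − ρ)μ
  = 0.629 × 111.7 + 0.371 × 99.9
  = 70.2593 + 37.0629
  = 107.3222
  ≈ 107.322
X − T̂ = 111.7 − 107.322 = 4.378 → 4.38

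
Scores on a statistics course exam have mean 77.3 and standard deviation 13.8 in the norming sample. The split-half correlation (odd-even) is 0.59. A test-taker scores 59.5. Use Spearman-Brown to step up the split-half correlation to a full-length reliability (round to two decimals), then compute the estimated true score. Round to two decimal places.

Spearman-Brown: ρ = 2r/(1 + r) = 2(0.59)/(1 + 0.59) = 1.180/1.59 = 0.7421 → 0.74
T̂ = ρX + (1 − ρ)μ
  = 0.74 × 59.5 + 0.26 × 77.3
  = 44.030 + 20.098
  = 64.128
  ≈ 64.13

64.13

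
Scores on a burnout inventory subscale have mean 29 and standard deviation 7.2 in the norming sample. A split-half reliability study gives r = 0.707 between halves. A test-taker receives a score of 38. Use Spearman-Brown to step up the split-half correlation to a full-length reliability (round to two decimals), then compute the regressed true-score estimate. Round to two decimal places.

Spearman-Brown: ρ = 2r/(1 + r) = 2(0.707)/(1 + 0.707) = 1.4140/1.707 = 0.8284 → 0.83
T̂ = ρX + (1 − ρ)μ
  = 0.83 × 38 + 0.17 × 29
  = 31.54 + 4.93
  = 36.470
  ≈ 36.47

36.47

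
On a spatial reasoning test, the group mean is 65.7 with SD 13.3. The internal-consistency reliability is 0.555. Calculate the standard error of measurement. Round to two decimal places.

SEM = SD · √(1 − ρ) = 13.3 × √0.445 = 13.3 × 0.6671 = 8.872

8.87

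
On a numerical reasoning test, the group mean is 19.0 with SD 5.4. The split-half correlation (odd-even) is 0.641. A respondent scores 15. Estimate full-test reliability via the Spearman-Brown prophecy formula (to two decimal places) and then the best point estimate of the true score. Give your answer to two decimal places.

Spearman-Brown: ρ = 2r/(1 + r) = 2(0.641)/(1 + 0.641) = 1.2820/1.641 = 0.7812 → 0.78
Kelley's formula gives T̂ = 0.78·15 + 0.22·19.0 = 11.70 + 4.180 = 15.880.

15.88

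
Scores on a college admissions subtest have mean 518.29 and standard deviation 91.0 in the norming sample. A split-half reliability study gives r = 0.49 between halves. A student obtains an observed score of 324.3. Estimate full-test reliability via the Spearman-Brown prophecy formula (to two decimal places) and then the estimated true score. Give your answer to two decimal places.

390.26

Spearman-Brown: ρ = 2r/(1 + r) = 2(0.49)/(1 + 0.49) = 0.980/1.49 = 0.6577 → 0.66
T̂ = 0.66(324.3) + 0.34(518.29) = 214.038 + 176.2186 = 390.257 → 390.26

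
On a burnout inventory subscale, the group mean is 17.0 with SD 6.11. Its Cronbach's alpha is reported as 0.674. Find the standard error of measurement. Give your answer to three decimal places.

3.489

SEM = SD · √(1 − ρ) = 6.11 × √0.326 = 6.11 × 0.5710 = 3.4886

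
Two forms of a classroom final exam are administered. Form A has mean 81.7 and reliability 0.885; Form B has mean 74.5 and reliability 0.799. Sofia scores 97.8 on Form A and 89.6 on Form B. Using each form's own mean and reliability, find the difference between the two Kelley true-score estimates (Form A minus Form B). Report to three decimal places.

T̂_A = 0.885(97.8) + 0.115(81.7) = 95.94850
T̂_B = 0.799(89.6) + 0.201(74.5) = 86.56490
T̂_A − T̂_B = 9.38360

9.384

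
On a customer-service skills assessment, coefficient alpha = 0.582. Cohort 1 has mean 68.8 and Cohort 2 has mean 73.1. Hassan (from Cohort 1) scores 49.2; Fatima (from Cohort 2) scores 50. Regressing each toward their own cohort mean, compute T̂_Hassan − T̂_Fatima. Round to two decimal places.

T̂_Hassan = 0.582(49.2) + 0.418(68.8) = 57.3928
T̂_Fatima = 0.582(50) + 0.418(73.1) = 59.6558
Difference = 57.3928 − 59.6558 = -2.2630

-2.26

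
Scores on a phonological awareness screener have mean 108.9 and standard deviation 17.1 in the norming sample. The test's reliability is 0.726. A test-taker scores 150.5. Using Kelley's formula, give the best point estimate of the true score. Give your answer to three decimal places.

Weight the observed score by reliability and the mean by (1 − reliability): T̂ = 0.726·150.5 + 0.274·108.9 = 109.2630 + 29.8386 = 139.1016.

139.102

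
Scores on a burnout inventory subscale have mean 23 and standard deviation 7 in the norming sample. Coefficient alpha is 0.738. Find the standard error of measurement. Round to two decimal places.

SEM = SD · √(1 − ρ) = 7 × √0.262 = 7 × 0.5119 = 3.583

3.58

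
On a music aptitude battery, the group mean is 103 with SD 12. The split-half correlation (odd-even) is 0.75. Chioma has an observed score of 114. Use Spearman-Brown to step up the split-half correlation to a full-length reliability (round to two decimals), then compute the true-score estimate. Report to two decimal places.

112.46

Spearman-Brown: ρ = 2r/(1 + r) = 2(0.75)/(1 + 0.75) = 1.500/1.75 = 0.8571 → 0.86
T̂ = 0.86(114) + 0.14(103) = 98.04 + 14.42 = 112.460 → 112.46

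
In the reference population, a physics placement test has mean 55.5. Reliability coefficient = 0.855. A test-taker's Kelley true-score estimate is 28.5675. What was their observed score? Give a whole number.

24

T̂ = ρX + (1 − ρ)μ  ⇒  X = (T̂ − (1 − ρ)μ) / ρ
X = (28.5675 − 0.145 × 55.5) / 0.855 = (28.5675 − 8.0475) / 0.855 = 20.5200 / 0.855 = 24.00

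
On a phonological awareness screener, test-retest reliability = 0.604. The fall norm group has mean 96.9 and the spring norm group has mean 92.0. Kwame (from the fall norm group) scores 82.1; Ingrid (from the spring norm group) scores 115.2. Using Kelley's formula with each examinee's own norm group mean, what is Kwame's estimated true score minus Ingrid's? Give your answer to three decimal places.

T̂_Kwame = 0.604(82.1) + 0.396(96.9) = 87.96080
T̂_Ingrid = 0.604(115.2) + 0.396(92.0) = 106.01280
Difference = 87.96080 − 106.01280 = -18.05200

-18.052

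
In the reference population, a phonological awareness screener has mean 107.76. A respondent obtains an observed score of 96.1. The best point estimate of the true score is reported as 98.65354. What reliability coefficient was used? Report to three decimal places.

0.781

T̂ = ρX + (1 − ρ)μ  ⇒  T̂ − μ = ρ(X − μ)
ρ = (T̂ − μ)/(X − μ) = (98.65354 − 107.76) / (96.1 − 107.76) = -9.10646 / -11.66 = 0.78100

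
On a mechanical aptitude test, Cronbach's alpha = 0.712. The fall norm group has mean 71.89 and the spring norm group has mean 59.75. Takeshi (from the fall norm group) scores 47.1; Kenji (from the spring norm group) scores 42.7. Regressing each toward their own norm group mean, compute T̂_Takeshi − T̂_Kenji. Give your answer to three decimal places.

6.629

T̂_Takeshi = 0.712(47.1) + 0.288(71.89) = 54.23952
T̂_Kenji = 0.712(42.7) + 0.288(59.75) = 47.61040
Difference = 54.23952 − 47.61040 = 6.62912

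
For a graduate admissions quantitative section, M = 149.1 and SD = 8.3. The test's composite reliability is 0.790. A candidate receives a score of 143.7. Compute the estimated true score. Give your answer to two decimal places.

144.83

T̂ = ρX + (1 − ρ)μ
  = 0.790 × 143.7 + 0.210 × 149.1
  = 113.5230 + 31.3110
  = 144.834
  ≈ 144.83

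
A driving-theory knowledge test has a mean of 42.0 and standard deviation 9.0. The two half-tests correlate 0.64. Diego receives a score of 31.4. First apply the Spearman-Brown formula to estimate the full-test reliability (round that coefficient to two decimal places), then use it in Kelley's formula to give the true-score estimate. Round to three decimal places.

Spearman-Brown: ρ = 2r/(1 + r) = 2(0.64)/(1 + 0.64) = 1.280/1.64 = 0.7805 → 0.78
T̂ = ρX + (1 − ρ)μ
  = 0.78 × 31.4 + 0.22 × 42.0
  = 24.492 + 9.240
  = 33.7320
  ≈ 33.732

33.732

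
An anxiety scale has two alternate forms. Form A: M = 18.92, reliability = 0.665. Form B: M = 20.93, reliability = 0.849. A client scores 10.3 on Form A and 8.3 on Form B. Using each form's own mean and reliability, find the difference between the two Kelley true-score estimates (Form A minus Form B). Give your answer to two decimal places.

2.98

T̂_A = 0.665(10.3) + 0.335(18.92) = 13.1877
T̂_B = 0.849(8.3) + 0.151(20.93) = 10.2071
T̂_A − T̂_B = 2.9806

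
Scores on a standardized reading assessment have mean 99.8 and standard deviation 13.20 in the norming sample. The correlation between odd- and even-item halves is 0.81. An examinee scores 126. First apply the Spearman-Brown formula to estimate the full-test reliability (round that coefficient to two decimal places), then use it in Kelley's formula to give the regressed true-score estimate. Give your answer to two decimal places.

Spearman-Brown: ρ = 2r/(1 + r) = 2(0.81)/(1 + 0.81) = 1.620/1.81 = 0.8950 → 0.90
T̂ = 0.90(126) + 0.10(99.8) = 113.40 + 9.980 = 123.380 → 123.38

123.38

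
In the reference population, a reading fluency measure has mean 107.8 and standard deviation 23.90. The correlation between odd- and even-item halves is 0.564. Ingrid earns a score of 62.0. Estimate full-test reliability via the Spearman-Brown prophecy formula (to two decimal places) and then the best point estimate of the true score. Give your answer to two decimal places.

74.82

Spearman-Brown: ρ = 2r/(1 + r) = 2(0.564)/(1 + 0.564) = 1.1280/1.564 = 0.7212 → 0.72
T̂ = ρX + (1 − ρ)μ
  = 0.72 × 62.0 + 0.28 × 107.8
  = 44.640 + 30.184
  = 74.824
  ≈ 74.82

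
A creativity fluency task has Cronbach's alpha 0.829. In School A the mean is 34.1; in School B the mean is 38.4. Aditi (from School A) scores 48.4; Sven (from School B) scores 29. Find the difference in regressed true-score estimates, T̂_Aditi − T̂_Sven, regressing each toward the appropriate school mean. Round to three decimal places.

T̂_Aditi = 0.829(48.4) + 0.171(34.1) = 45.95470
T̂_Sven = 0.829(29) + 0.171(38.4) = 30.60740
Difference = 45.95470 − 30.60740 = 15.34730

15.347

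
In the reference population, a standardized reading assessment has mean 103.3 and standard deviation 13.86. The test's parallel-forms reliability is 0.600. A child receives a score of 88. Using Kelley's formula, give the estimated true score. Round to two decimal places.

Weight the observed score by reliability and the mean by (1 − reliability): T̂ = 0.600·88 + 0.400·103.3 = 52.800 + 41.3200 = 94.120.

94.12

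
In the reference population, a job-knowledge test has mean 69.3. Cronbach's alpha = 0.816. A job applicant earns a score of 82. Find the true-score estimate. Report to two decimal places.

79.66

T̂ = 0.816(82) + 0.184(69.3) = 66.912 + 12.7512 = 79.663 → 79.66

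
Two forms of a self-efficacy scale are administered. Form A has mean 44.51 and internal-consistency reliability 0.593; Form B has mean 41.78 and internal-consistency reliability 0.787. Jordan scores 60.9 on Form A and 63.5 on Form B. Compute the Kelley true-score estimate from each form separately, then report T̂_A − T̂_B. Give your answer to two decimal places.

-4.64

T̂_A = 0.593(60.9) + 0.407(44.51) = 54.2293
T̂_B = 0.787(63.5) + 0.213(41.78) = 58.8736
T̂_A − T̂_B = -4.6444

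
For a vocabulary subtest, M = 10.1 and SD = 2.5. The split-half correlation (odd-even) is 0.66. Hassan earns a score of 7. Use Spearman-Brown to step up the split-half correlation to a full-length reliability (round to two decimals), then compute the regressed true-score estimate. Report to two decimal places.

7.62

Spearman-Brown: ρ = 2r/(1 + r) = 2(0.66)/(1 + 0.66) = 1.320/1.66 = 0.7952 → 0.80
T̂ = ρX + (1 − ρ)μ
  = 0.80 × 7 + 0.20 × 10.1
  = 5.60 + 2.020
  = 7.620
  ≈ 7.62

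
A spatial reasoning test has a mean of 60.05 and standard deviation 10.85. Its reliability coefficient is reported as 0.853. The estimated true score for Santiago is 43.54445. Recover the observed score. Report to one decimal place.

T̂ = ρX + (1 − ρ)μ  ⇒  X = (T̂ − (1 − ρ)μ) / ρ
X = (43.54445 − 0.147 × 60.05) / 0.853 = (43.54445 − 8.82735) / 0.853 = 34.71710 / 0.853 = 40.700

40.7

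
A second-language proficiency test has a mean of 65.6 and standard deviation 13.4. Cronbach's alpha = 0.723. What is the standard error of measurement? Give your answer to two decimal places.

SEM = SD · √(1 − ρ) = 13.4 × √0.277 = 13.4 × 0.5263 = 7.053

7.05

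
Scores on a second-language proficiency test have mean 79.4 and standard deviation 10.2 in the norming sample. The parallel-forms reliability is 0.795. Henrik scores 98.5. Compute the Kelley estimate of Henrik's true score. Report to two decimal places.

94.58

Kelley's formula gives T̂ = 0.795·98.5 + 0.205·79.4 = 78.3075 + 16.2770 = 94.585.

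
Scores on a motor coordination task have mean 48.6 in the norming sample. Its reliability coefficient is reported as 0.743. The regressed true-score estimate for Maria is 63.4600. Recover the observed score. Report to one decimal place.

68.6

T̂ = ρX + (1 − ρ)μ  ⇒  X = (T̂ − (1 − ρ)μ) / ρ
X = (63.4600 − 0.257 × 48.6) / 0.743 = (63.4600 − 12.4902) / 0.743 = 50.9698 / 0.743 = 68.600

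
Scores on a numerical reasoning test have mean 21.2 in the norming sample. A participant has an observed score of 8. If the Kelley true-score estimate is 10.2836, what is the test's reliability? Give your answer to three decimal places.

0.827

T̂ = ρX + (1 − ρ)μ  ⇒  T̂ − μ = ρ(X − μ)
ρ = (T̂ − μ)/(X − μ) = (10.2836 − 21.2) / (8 − 21.2) = -10.9164 / -13.2 = 0.82700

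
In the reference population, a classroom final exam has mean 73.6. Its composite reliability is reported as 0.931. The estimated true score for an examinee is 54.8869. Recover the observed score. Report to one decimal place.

53.5

T̂ = ρX + (1 − ρ)μ  ⇒  X = (T̂ − (1 − ρ)μ) / ρ
X = (54.8869 − 0.069 × 73.6) / 0.931 = (54.8869 − 5.0784) / 0.931 = 49.8085 / 0.931 = 53.500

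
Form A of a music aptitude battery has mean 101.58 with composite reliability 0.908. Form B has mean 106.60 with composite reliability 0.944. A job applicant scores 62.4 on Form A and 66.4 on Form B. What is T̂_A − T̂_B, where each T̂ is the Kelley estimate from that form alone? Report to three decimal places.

T̂_A = 0.908(62.4) + 0.092(101.58) = 66.00456
T̂_B = 0.944(66.4) + 0.056(106.60) = 68.65120
T̂_A − T̂_B = -2.64664

-2.647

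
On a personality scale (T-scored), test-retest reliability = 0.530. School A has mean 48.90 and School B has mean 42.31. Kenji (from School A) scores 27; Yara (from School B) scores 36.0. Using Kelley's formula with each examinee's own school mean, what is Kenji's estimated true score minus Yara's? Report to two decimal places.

-1.67

T̂_Kenji = 0.530(27) + 0.470(48.90) = 37.2930
T̂_Yara = 0.530(36.0) + 0.470(42.31) = 38.9657
Difference = 37.2930 − 38.9657 = -1.6727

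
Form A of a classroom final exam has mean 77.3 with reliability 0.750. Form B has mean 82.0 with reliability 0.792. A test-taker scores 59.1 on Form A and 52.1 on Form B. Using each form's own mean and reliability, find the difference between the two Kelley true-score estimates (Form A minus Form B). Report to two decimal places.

T̂_A = 0.750(59.1) + 0.250(77.3) = 63.6500
T̂_B = 0.792(52.1) + 0.208(82.0) = 58.3192
T̂_A − T̂_B = 5.3308

5.33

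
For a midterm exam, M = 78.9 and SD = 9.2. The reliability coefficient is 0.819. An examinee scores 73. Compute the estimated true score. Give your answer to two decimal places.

74.07

T̂ = ρX + (1 − ρ)μ
  = 0.819 × 73 + 0.181 × 78.9
  = 59.787 + 14.2809
  = 74.068
  ≈ 74.07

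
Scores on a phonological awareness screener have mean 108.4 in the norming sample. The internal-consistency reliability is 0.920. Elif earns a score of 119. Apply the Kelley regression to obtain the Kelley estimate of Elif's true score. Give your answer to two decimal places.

118.15

T̂ = 0.920(119) + 0.080(108.4) = 109.480 + 8.6720 = 118.152 → 118.15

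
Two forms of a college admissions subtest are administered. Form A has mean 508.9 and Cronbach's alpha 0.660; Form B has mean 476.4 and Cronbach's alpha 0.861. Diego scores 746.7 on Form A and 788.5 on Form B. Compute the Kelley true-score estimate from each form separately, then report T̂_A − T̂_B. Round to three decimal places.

T̂_A = 0.660(746.7) + 0.340(508.9) = 665.84800
T̂_B = 0.861(788.5) + 0.139(476.4) = 745.11810
T̂_A − T̂_B = -79.27010

-79.270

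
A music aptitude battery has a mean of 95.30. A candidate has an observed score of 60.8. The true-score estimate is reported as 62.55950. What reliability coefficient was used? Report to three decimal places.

T̂ = ρX + (1 − ρ)μ  ⇒  T̂ − μ = ρ(X − μ)
ρ = (T̂ − μ)/(X − μ) = (62.55950 − 95.30) / (60.8 − 95.30) = -32.74050 / -34.50 = 0.94900

0.949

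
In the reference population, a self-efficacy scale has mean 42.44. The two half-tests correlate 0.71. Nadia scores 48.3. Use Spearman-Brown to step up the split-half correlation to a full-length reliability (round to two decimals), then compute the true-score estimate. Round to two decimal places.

47.30

Spearman-Brown: ρ = 2r/(1 + r) = 2(0.71)/(1 + 0.71) = 1.420/1.71 = 0.8304 → 0.83
Weight the observed score by reliability and the mean by (1 − reliability): T̂ = 0.83·48.3 + 0.17·42.44 = 40.089 + 7.2148 = 47.304.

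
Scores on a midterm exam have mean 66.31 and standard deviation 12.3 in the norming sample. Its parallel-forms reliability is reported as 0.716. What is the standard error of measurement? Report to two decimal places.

6.55

SEM = SD · √(1 − ρ) = 12.3 × √0.284 = 12.3 × 0.5329 = 6.555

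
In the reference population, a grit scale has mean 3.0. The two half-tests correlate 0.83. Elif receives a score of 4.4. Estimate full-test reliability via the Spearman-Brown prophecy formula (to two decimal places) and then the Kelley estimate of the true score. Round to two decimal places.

Spearman-Brown: ρ = 2r/(1 + r) = 2(0.83)/(1 + 0.83) = 1.660/1.83 = 0.9071 → 0.91
T̂ = 0.91(4.4) + 0.09(3.0) = 4.004 + 0.270 = 4.274 → 4.27

4.27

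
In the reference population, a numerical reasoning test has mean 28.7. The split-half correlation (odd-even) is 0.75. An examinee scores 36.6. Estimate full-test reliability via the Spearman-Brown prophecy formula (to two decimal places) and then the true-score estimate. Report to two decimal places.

35.49

Spearman-Brown: ρ = 2r/(1 + r) = 2(0.75)/(1 + 0.75) = 1.500/1.75 = 0.8571 → 0.86
T̂ = 0.86(36.6) + 0.14(28.7) = 31.476 + 4.018 = 35.494 → 35.49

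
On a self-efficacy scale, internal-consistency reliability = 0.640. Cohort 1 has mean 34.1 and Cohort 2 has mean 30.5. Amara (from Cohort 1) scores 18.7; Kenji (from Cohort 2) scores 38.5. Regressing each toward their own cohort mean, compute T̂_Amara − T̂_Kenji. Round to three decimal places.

T̂_Amara = 0.640(18.7) + 0.360(34.1) = 24.24400
T̂_Kenji = 0.640(38.5) + 0.360(30.5) = 35.62000
Difference = 24.24400 − 35.62000 = -11.37600

-11.376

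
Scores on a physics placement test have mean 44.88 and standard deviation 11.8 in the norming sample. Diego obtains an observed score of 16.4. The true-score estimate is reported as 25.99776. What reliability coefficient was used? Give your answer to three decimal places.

0.663

T̂ = ρX + (1 − ρ)μ  ⇒  T̂ − μ = ρ(X − μ)
ρ = (T̂ − μ)/(X − μ) = (25.99776 − 44.88) / (16.4 − 44.88) = -18.88224 / -28.48 = 0.66300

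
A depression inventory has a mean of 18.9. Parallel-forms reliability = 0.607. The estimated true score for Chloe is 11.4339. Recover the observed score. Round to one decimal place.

T̂ = ρX + (1 − ρ)μ  ⇒  X = (T̂ − (1 − ρ)μ) / ρ
X = (11.4339 − 0.393 × 18.9) / 0.607 = (11.4339 − 7.4277) / 0.607 = 4.0062 / 0.607 = 6.600

6.6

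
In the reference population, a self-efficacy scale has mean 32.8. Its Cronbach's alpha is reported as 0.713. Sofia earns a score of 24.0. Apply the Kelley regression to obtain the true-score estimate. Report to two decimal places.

26.53

Regress the observed score toward the mean by the unreliability: T̂ = 0.713·24.0 + 0.287·32.8 = 17.1120 + 9.4136 = 26.526.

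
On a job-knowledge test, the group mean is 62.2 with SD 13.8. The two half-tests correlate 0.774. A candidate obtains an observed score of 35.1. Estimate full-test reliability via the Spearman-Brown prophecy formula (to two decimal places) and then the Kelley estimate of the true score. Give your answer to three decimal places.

38.623

Spearman-Brown: ρ = 2r/(1 + r) = 2(0.774)/(1 + 0.774) = 1.5480/1.774 = 0.8726 → 0.87
Kelley's formula gives T̂ = 0.87·35.1 + 0.13·62.2 = 30.537 + 8.086 = 38.6230.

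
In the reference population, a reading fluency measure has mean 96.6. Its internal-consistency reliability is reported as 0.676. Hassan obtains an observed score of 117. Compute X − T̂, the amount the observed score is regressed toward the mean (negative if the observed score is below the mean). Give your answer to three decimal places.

T̂ = 0.676(117) + 0.324(96.6) = 79.092 + 31.2984 = 110.39040 → 110.3904
X − T̂ = 117 − 110.3904 = 6.6096 → 6.610

6.610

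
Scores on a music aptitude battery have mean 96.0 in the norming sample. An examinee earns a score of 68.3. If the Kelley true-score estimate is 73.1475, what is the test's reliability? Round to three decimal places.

T̂ = ρX + (1 − ρ)μ  ⇒  T̂ − μ = ρ(X − μ)
ρ = (T̂ − μ)/(X − μ) = (73.1475 − 96.0) / (68.3 − 96.0) = -22.8525 / -27.7 = 0.82500

0.825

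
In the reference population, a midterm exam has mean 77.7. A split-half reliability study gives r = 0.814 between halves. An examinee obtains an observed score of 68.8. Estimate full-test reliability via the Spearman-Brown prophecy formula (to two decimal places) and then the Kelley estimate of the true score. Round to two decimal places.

Spearman-Brown: ρ = 2r/(1 + r) = 2(0.814)/(1 + 0.814) = 1.6280/1.814 = 0.8975 → 0.90
Regress the observed score toward the mean by the unreliability: T̂ = 0.90·68.8 + 0.10·77.7 = 61.920 + 7.770 = 69.690.

69.69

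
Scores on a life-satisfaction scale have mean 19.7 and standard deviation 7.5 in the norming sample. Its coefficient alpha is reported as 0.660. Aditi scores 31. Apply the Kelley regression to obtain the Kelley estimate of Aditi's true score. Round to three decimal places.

27.158

Kelley's formula gives T̂ = 0.660·31 + 0.340·19.7 = 20.460 + 6.6980 = 27.1580.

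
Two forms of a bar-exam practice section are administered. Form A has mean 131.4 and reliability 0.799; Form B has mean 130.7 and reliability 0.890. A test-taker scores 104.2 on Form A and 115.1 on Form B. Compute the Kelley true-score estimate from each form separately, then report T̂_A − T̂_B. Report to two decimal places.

-7.15

T̂_A = 0.799(104.2) + 0.201(131.4) = 109.6672
T̂_B = 0.890(115.1) + 0.110(130.7) = 116.8160
T̂_A − T̂_B = -7.1488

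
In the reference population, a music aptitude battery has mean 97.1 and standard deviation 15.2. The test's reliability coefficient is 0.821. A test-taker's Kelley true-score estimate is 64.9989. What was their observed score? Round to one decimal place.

T̂ = ρX + (1 − ρ)μ  ⇒  X = (T̂ − (1 − ρ)μ) / ρ
X = (64.9989 − 0.179 × 97.1) / 0.821 = (64.9989 − 17.3809) / 0.821 = 47.6180 / 0.821 = 58.000

58.0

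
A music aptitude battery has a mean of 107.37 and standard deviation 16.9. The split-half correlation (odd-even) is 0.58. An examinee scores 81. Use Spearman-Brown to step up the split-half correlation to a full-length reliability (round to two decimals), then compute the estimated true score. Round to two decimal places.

88.12

Spearman-Brown: ρ = 2r/(1 + r) = 2(0.58)/(1 + 0.58) = 1.160/1.58 = 0.7342 → 0.73
T̂ = 0.73(81) + 0.27(107.37) = 59.13 + 28.9899 = 88.120 → 88.12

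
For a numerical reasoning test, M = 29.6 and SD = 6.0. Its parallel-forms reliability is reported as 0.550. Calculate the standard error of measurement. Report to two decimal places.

SEM = SD · √(1 − ρ) = 6.0 × √0.450 = 6.0 × 0.6708 = 4.025

4.02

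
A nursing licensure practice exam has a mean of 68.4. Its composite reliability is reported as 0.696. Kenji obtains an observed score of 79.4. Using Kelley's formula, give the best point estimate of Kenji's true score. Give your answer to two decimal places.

76.06

T̂ = 0.696(79.4) + 0.304(68.4) = 55.2624 + 20.7936 = 76.056 → 76.06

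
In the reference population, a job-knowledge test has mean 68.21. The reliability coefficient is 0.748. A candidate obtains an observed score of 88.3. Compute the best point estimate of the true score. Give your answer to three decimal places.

T̂ = 0.748(88.3) + 0.252(68.21) = 66.0484 + 17.18892 = 83.2373 → 83.237

83.237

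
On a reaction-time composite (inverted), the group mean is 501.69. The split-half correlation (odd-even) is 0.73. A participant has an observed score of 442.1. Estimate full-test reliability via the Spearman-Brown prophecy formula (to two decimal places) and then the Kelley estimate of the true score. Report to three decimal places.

Spearman-Brown: ρ = 2r/(1 + r) = 2(0.73)/(1 + 0.73) = 1.460/1.73 = 0.8439 → 0.84
T̂ = 0.84(442.1) + 0.16(501.69) = 371.364 + 80.2704 = 451.6344 → 451.634

451.634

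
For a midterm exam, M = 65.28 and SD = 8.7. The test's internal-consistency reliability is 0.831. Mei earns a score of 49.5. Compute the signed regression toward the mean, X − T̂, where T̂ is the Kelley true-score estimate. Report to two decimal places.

-2.67

Kelley's formula gives T̂ = 0.831·49.5 + 0.169·65.28 = 41.1345 + 11.03232 = 52.1668.
X − T̂ = 49.5 − 52.167 = -2.667 → -2.67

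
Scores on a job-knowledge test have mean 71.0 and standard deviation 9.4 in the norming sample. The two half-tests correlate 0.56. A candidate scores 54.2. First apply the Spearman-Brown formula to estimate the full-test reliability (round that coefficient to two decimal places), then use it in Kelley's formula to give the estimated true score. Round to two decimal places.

Spearman-Brown: ρ = 2r/(1 + r) = 2(0.56)/(1 + 0.56) = 1.120/1.56 = 0.7179 → 0.72
Regress the observed score toward the mean by the unreliability: T̂ = 0.72·54.2 + 0.28·71.0 = 39.024 + 19.880 = 58.904.

58.90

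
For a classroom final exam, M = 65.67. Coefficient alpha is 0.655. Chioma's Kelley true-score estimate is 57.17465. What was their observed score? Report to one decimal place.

52.7

T̂ = ρX + (1 − ρ)μ  ⇒  X = (T̂ − (1 − ρ)μ) / ρ
X = (57.17465 − 0.345 × 65.67) / 0.655 = (57.17465 − 22.65615) / 0.655 = 34.51850 / 0.655 = 52.700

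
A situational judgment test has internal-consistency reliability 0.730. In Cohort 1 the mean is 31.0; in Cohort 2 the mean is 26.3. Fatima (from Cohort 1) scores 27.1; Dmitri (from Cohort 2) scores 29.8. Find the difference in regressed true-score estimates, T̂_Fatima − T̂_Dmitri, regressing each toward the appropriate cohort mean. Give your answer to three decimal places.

T̂_Fatima = 0.730(27.1) + 0.270(31.0) = 28.15300
T̂_Dmitri = 0.730(29.8) + 0.270(26.3) = 28.85500
Difference = 28.15300 − 28.85500 = -0.70200

-0.702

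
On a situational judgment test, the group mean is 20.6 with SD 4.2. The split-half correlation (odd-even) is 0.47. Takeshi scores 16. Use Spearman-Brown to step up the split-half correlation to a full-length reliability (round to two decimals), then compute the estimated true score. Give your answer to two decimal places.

17.66

Spearman-Brown: ρ = 2r/(1 + r) = 2(0.47)/(1 + 0.47) = 0.940/1.47 = 0.6395 → 0.64
T̂ = ρX + (1 − ρ)μ
  = 0.64 × 16 + 0.36 × 20.6
  = 10.24 + 7.416
  = 17.656
  ≈ 17.66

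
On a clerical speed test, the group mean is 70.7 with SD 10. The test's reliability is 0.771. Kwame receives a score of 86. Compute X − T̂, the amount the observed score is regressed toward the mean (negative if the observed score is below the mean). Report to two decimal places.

T̂ = ρX + (1 − ρ)μ
  = 0.771 × 86 + 0.229 × 70.7
  = 66.306 + 16.1903
  = 82.4963
  ≈ 82.496
X − T̂ = 86 − 82.496 = 3.504 → 3.50

3.50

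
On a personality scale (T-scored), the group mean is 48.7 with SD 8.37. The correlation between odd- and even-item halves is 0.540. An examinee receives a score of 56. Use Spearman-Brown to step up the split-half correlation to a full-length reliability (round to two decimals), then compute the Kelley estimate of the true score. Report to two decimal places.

53.81

Spearman-Brown: ρ = 2r/(1 + r) = 2(0.540)/(1 + 0.540) = 1.0800/1.540 = 0.7013 → 0.70
T̂ = ρX + (1 − ρ)μ
  = 0.70 × 56 + 0.30 × 48.7
  = 39.20 + 14.610
  = 53.810
  ≈ 53.81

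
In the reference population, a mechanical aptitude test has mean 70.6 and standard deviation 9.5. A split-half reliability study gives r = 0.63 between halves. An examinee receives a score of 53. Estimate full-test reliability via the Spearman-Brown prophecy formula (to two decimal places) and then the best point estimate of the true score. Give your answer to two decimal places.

Spearman-Brown: ρ = 2r/(1 + r) = 2(0.63)/(1 + 0.63) = 1.260/1.63 = 0.7730 → 0.77
Regress the observed score toward the mean by the unreliability: T̂ = 0.77·53 + 0.23·70.6 = 40.81 + 16.238 = 57.048.

57.05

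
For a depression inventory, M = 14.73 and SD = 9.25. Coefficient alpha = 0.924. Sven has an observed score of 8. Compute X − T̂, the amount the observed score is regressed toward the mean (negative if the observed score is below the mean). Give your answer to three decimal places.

T̂ = ρX + (1 − ρ)μ
  = 0.924 × 8 + 0.076 × 14.73
  = 7.392 + 1.11948
  = 8.51148
  ≈ 8.5115
X − T̂ = 8 − 8.5115 = -0.5115 → -0.511

-0.511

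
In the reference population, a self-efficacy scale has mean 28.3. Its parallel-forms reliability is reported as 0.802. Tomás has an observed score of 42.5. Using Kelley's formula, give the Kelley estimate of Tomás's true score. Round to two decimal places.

39.69

Weight the observed score by reliability and the mean by (1 − reliability): T̂ = 0.802·42.5 + 0.198·28.3 = 34.0850 + 5.6034 = 39.688.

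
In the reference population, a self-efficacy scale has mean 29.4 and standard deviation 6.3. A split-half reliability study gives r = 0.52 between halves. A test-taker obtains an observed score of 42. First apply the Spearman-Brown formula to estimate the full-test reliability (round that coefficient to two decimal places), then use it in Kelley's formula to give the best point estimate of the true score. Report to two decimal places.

37.97

Spearman-Brown: ρ = 2r/(1 + r) = 2(0.52)/(1 + 0.52) = 1.040/1.52 = 0.6842 → 0.68
T̂ = 0.68(42) + 0.32(29.4) = 28.56 + 9.408 = 37.968 → 37.97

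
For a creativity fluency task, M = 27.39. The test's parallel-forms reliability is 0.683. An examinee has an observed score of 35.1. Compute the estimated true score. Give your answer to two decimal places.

32.66

T̂ = 0.683(35.1) + 0.317(27.39) = 23.9733 + 8.68263 = 32.656 → 32.66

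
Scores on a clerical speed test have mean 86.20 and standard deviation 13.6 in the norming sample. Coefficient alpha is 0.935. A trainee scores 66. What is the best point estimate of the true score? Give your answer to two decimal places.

T̂ = ρX + (1 − ρ)μ
  = 0.935 × 66 + 0.065 × 86.20
  = 61.710 + 5.60300
  = 67.313
  ≈ 67.31

67.31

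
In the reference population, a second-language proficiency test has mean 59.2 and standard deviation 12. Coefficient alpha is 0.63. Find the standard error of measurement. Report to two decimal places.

7.30

SEM = SD · √(1 − ρ) = 12 × √0.37 = 12 × 0.6083 = 7.299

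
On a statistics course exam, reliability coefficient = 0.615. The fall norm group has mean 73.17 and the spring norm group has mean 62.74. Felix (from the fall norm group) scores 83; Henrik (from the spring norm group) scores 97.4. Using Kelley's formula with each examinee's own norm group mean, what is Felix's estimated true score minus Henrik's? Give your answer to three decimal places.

-4.840

T̂_Felix = 0.615(83) + 0.385(73.17) = 79.21545
T̂_Henrik = 0.615(97.4) + 0.385(62.74) = 84.05590
Difference = 79.21545 − 84.05590 = -4.84045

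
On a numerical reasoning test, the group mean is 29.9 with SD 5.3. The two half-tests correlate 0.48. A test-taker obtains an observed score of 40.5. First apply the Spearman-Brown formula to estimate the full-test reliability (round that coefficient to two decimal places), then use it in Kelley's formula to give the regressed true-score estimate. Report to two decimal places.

Spearman-Brown: ρ = 2r/(1 + r) = 2(0.48)/(1 + 0.48) = 0.960/1.48 = 0.6486 → 0.65
T̂ = ρX + (1 − ρ)μ
  = 0.65 × 40.5 + 0.35 × 29.9
  = 26.325 + 10.465
  = 36.790
  ≈ 36.79

36.79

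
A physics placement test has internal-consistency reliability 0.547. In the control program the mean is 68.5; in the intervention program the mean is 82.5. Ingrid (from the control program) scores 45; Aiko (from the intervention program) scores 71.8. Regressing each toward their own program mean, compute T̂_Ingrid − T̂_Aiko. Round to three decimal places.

-21.002

T̂_Ingrid = 0.547(45) + 0.453(68.5) = 55.64550
T̂_Aiko = 0.547(71.8) + 0.453(82.5) = 76.64710
Difference = 55.64550 − 76.64710 = -21.00160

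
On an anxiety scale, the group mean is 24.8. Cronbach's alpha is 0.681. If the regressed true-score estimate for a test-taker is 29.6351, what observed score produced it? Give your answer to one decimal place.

T̂ = ρX + (1 − ρ)μ  ⇒  X = (T̂ − (1 − ρ)μ) / ρ
X = (29.6351 − 0.319 × 24.8) / 0.681 = (29.6351 − 7.9112) / 0.681 = 21.7239 / 0.681 = 31.900

31.9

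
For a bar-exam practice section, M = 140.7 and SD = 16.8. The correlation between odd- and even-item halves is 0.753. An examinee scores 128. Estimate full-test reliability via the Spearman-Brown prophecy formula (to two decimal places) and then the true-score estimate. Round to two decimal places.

Spearman-Brown: ρ = 2r/(1 + r) = 2(0.753)/(1 + 0.753) = 1.5060/1.753 = 0.8591 → 0.86
T̂ = 0.86(128) + 0.14(140.7) = 110.08 + 19.698 = 129.778 → 129.78

129.78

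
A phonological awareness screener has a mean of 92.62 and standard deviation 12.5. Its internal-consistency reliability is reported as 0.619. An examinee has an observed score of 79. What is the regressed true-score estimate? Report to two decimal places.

T̂ = ρX + (1 − ρ)μ
  = 0.619 × 79 + 0.381 × 92.62
  = 48.901 + 35.28822
  = 84.189
  ≈ 84.19

84.19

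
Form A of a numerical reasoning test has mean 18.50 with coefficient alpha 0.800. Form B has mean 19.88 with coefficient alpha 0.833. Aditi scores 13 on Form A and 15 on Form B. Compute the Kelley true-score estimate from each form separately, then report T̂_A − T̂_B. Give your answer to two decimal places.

-1.71

T̂_A = 0.800(13) + 0.200(18.50) = 14.1000
T̂_B = 0.833(15) + 0.167(19.88) = 15.8150
T̂_A − T̂_B = -1.7150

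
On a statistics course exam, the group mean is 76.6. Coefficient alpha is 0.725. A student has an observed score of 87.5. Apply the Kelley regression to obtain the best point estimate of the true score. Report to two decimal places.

T̂ = ρX + (1 − ρ)μ
  = 0.725 × 87.5 + 0.275 × 76.6
  = 63.4375 + 21.0650
  = 84.502
  ≈ 84.50

84.50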